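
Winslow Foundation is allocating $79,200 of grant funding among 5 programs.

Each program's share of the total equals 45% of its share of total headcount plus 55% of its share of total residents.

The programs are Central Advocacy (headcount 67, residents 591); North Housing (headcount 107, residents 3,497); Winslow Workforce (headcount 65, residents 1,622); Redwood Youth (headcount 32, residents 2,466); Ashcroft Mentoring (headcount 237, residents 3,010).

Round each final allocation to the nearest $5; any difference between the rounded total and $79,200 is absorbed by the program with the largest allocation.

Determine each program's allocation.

Central Advocacy: $7,000 | North Housing: $21,125 | Winslow Workforce: $10,875 | Redwood Youth: $11,850 | Ashcroft Mentoring: $28,350

Totals — headcount 508, residents 11,186.
Combined weights (45% headcount + 55% residents): Central Advocacy 0.0884; North Housing 0.2667; Winslow Workforce 0.1373; Redwood Youth 0.1496; Ashcroft Mentoring 0.3579.
Unrounded shares: Central Advocacy 7,002.00; North Housing 21,124.70; Winslow Workforce 10,876.55; Redwood Youth 11,848.02; Ashcroft Mentoring 28,348.72.
After rounding ($5): Central Advocacy $7,000; North Housing $21,125; Winslow Workforce $10,875; Redwood Youth $11,850; Ashcroft Mentoring $28,350. Sum = $79,200.
No rounding difference to absorb.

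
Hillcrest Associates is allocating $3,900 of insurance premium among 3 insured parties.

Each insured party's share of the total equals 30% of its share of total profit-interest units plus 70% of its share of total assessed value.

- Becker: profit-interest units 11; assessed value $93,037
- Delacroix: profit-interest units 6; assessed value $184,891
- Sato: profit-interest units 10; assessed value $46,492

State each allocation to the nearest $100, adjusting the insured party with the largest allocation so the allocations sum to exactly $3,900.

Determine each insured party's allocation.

Becker: $1,300 · Delacroix: $1,800 · Sato: $800

Totals — profit-interest units 27, assessed value 324,420.
Combined weights (30% profit-interest units + 70% assessed value): Becker 0.3230; Delacroix 0.4656; Sato 0.2114.
Proportional shares: Becker 1,259.57; Delacroix 1,815.86; Sato 824.56.
At nearest $100: Becker $1,300; Delacroix $1,800; Sato $800. Sum = $3,900.
Sum already equals the total — no adjustment.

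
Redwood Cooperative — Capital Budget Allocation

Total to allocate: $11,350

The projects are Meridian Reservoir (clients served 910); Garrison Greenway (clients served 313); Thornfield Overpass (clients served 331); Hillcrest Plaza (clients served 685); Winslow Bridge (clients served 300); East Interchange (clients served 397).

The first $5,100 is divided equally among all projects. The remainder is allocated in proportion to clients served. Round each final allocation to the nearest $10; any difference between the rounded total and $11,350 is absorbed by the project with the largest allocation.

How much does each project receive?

$5,100 shared equally gives $850 per project.
Remainder $6,250 by clients served (total 2,936): Meridian Reservoir 1,937.16 → $1,940; Garrison Greenway 666.30 → $670; Thornfield Overpass 704.62 → $700; Hillcrest Plaza 1,458.19 → $1,460; Winslow Bridge 638.62 → $640; East Interchange 845.11 → $850.
Rounding difference −$10 on remainder applied to Meridian Reservoir.
Totals: Meridian Reservoir $850 + $1,930 = $2,780; Garrison Greenway $850 + $670 = $1,520; Thornfield Overpass $850 + $700 = $1,550; Hillcrest Plaza $850 + $1,460 = $2,310; Winslow Bridge $850 + $640 = $1,490; East Interchange $850 + $850 = $1,700.

Meridian Reservoir: $2,780 | Garrison Greenway: $1,520 | Thornfield Overpass: $1,550 | Hillcrest Plaza: $2,310 | Winslow Bridge: $1,490 | East Interchange: $1,700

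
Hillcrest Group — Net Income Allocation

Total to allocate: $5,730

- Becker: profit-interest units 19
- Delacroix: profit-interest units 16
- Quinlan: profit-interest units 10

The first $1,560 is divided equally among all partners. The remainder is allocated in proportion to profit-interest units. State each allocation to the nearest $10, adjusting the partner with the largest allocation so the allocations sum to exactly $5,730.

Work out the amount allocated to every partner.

Becker: $2,280 | Delacroix: $2,000 | Quinlan: $1,450

Equal tier: $1,560 ÷ 3 = $520 apiece.
Remainder $4,170 by profit-interest units (total 45): Becker 1,760.67 → $1,760; Delacroix 1,482.67 → $1,480; Quinlan 926.67 → $930.
Totals: Becker $520 + $1,760 = $2,280; Delacroix $520 + $1,480 = $2,000; Quinlan $520 + $930 = $1,450.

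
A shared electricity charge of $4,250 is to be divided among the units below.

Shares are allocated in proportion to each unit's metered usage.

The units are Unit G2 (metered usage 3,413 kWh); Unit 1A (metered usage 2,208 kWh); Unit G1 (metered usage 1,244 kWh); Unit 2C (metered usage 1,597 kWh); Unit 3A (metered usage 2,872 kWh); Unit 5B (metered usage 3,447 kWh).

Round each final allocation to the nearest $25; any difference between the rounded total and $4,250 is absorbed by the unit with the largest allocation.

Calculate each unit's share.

Unit G2: $975 · Unit 1A: $625 · Unit G1: $350 · Unit 2C: $450 · Unit 3A: $825 · Unit 5B: $1,025

Combined metered usage = 14,781.
Unrounded shares: Unit G2 3,413/14,781 × $4,250 = 981.34; Unit 1A 2,208/14,781 × $4,250 = 634.87; Unit G1 1,244/14,781 × $4,250 = 357.69; Unit 2C 1,597/14,781 × $4,250 = 459.19; Unit 3A 2,872/14,781 × $4,250 = 825.79; Unit 5B 3,447/14,781 × $4,250 = 991.12.
At nearest $25: Unit G2 $975; Unit 1A $625; Unit G1 $350; Unit 2C $450; Unit 3A $825; Unit 5B $1,000. Sum = $4,225.
Difference $4,250 − $4,225 = +$25 applied to largest allocation (Unit 5B): Unit 5B becomes $1,025.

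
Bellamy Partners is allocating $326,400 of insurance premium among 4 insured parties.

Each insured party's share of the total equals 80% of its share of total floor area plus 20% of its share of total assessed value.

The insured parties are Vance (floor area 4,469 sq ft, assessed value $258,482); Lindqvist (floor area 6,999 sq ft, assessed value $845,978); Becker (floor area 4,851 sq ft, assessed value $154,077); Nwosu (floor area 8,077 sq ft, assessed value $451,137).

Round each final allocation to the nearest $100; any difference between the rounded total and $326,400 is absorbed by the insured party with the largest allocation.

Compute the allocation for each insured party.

Totals — floor area 24,396, assessed value 1,709,674.
Composite weights (80% floor area + 20% assessed value): Vance 0.1768; Lindqvist 0.3285; Becker 0.1771; Nwosu 0.3176.
Raw shares: Vance 57,703.01; Lindqvist 107,214.79; Becker 57,805.24; Nwosu 103,676.95.
After rounding ($100): Vance $57,700; Lindqvist $107,200; Becker $57,800; Nwosu $103,700. Sum = $326,400.
Rounded total matches; no reconciliation needed.

Vance: $57,700 | Lindqvist: $107,200 | Becker: $57,800 | Nwosu: $103,700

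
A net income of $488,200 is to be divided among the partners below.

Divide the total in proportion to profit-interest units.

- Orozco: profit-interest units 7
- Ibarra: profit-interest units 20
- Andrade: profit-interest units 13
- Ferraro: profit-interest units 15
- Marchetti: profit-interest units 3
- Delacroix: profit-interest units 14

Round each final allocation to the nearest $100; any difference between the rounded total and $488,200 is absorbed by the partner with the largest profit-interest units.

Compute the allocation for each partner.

Orozco: $47,500; Ibarra: $135,700; Andrade: $88,100; Ferraro: $101,700; Marchetti: $20,300; Delacroix: $94,900

Combined profit-interest units = 72.
Unrounded shares: Orozco 7/72 × $488,200 = 47,463.89; Ibarra 20/72 × $488,200 = 135,611.11; Andrade 13/72 × $488,200 = 88,147.22; Ferraro 15/72 × $488,200 = 101,708.33; Marchetti 3/72 × $488,200 = 20,341.67; Delacroix 14/72 × $488,200 = 94,927.78.
After rounding ($100): Orozco $47,500; Ibarra $135,600; Andrade $88,100; Ferraro $101,700; Marchetti $20,300; Delacroix $94,900. Sum = $488,100.
Difference $488,200 − $488,100 = +$100 applied to largest profit-interest units (Ibarra): Ibarra becomes $135,700.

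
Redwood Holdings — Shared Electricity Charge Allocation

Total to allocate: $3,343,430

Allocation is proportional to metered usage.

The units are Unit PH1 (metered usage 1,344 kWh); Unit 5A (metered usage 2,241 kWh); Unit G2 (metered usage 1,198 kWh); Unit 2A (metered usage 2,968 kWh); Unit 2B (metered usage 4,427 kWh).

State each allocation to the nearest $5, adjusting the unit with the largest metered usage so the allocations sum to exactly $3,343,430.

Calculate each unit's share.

Unit PH1: $368,990 · Unit 5A: $615,260 · Unit G2: $328,905 · Unit 2A: $814,855 · Unit 2B: $1,215,420

Metered usage total: 1,344 + 2,241 + 1,198 + 2,968 + 4,427 = 12,178.
Pro-rata amounts: Unit PH1 368,990.80; Unit 5A 615,259.21; Unit G2 328,906.97; Unit 2A 814,854.68; Unit 2B 1,215,418.35.
At nearest $5: Unit PH1 $368,990; Unit 5A $615,260; Unit G2 $328,905; Unit 2A $814,855; Unit 2B $1,215,420. Sum = $3,343,430.
No rounding difference to absorb.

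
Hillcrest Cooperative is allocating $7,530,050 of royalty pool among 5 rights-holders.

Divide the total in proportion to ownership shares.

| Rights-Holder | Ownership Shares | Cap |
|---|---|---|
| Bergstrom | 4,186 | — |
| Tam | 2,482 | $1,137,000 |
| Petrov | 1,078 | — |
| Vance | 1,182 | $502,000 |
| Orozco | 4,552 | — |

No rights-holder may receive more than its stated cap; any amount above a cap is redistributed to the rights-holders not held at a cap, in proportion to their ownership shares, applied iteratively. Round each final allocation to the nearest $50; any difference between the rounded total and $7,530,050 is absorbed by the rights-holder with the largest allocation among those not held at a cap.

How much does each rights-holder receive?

Ownership shares total: 13,480.
Unconstrained shares: Bergstrom 2,338,337.49; Tam 1,386,467.66; Petrov 602,180.56; Vance 660,275.90; Orozco 2,542,788.40.
Capped: Tam ($1,137,000), Vance ($502,000); remaining pool $5,891,050 reallocated over remaining ownership shares 9,816.
Shares after redistribution: Bergstrom 2,512,218.35 → $2,512,200; Petrov 646,959.24 → $646,950; Orozco 2,731,872.41 → $2,731,850.
Rounding difference +$50 applied to Orozco → $2,731,900.

Bergstrom: $2,512,200 · Tam: $1,137,000 · Petrov: $646,950 · Vance: $502,000 · Orozco: $2,731,900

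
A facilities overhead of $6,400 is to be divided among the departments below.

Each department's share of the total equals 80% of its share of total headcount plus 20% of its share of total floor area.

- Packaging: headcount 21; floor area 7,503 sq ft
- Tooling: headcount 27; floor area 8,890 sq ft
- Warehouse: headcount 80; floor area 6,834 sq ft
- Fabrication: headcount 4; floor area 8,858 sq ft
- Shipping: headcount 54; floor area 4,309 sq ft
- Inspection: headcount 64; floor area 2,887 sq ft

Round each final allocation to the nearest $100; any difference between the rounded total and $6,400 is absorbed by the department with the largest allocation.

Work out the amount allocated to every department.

Packaging: $700; Tooling: $800; Warehouse: $1,900; Fabrication: $400; Shipping: $1,200; Inspection: $1,400

Totals — headcount 250, floor area 39,281.
Blended shares (80% headcount + 20% floor area): Packaging 0.1054; Tooling 0.1317; Warehouse 0.2908; Fabrication 0.0579; Shipping 0.1947; Inspection 0.2195.
Pro-rata amounts: Packaging 674.57; Tooling 842.65; Warehouse 1,861.09; Fabrication 370.56; Shipping 1,246.33; Inspection 1,404.79.
After rounding ($100): Packaging $700; Tooling $800; Warehouse $1,900; Fabrication $400; Shipping $1,200; Inspection $1,400. Sum = $6,400.
No rounding difference to absorb.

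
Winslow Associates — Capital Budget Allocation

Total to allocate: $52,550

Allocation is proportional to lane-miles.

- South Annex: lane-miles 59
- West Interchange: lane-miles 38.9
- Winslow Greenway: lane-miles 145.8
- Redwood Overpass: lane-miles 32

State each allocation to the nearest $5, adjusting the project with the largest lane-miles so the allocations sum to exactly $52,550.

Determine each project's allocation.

Combined lane-miles = 59 + 38.9 + 145.8 + 32 = 275.7.
Proportional shares: South Annex 11,245.74; West Interchange 7,414.56; Winslow Greenway 27,790.32; Redwood Overpass 6,099.38.
Rounded to nearest $5: South Annex $11,245; West Interchange $7,415; Winslow Greenway $27,790; Redwood Overpass $6,100. Sum = $52,550.
Sum already equals the total — no adjustment.

South Annex: $11,245; West Interchange: $7,415; Winslow Greenway: $27,790; Redwood Overpass: $6,100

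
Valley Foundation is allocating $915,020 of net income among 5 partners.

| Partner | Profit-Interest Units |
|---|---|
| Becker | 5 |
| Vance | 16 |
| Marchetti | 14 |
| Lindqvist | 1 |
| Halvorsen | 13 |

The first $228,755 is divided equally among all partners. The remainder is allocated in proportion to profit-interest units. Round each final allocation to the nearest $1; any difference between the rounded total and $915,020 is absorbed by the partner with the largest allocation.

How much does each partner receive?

Becker: $115,778; Vance: $269,838; Marchetti: $241,827; Lindqvist: $59,756; Halvorsen: $227,821

$228,755 shared equally gives $45,751 per partner.
Remainder $686,265 by profit-interest units (total 49): Becker 70,027.04 → $70,027; Vance 224,086.53 → $224,087; Marchetti 196,075.71 → $196,076; Lindqvist 14,005.41 → $14,005; Halvorsen 182,070.31 → $182,070.
Totals: Becker $45,751 + $70,027 = $115,778; Vance $45,751 + $224,087 = $269,838; Marchetti $45,751 + $196,076 = $241,827; Lindqvist $45,751 + $14,005 = $59,756; Halvorsen $45,751 + $182,070 = $227,821.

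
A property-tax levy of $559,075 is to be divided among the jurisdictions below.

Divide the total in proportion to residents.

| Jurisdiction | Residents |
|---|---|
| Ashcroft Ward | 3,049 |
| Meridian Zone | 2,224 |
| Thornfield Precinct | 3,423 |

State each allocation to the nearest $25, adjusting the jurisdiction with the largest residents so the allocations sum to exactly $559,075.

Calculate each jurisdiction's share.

Combined residents = 3,049 + 2,224 + 3,423 = 8,696.
Unrounded shares: Ashcroft Ward 196,023.42; Meridian Zone 142,983.30; Thornfield Precinct 220,068.28.
Rounded to nearest $25: Ashcroft Ward $196,025; Meridian Zone $142,975; Thornfield Precinct $220,075. Sum = $559,075.
Sum already equals the total — no adjustment.

Ashcroft Ward: $196,025; Meridian Zone: $142,975; Thornfield Precinct: $220,075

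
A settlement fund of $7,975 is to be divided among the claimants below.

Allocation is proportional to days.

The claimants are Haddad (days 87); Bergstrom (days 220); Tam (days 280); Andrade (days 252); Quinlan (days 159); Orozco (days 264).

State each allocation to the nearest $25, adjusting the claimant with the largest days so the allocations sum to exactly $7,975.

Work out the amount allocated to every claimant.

Haddad: $550 · Bergstrom: $1,400 · Tam: $1,750 · Andrade: $1,600 · Quinlan: $1,000 · Orozco: $1,675

Sum of days: 1,262.
Proportional shares: Haddad 87/1,262 × $7,975 = 549.78; Bergstrom 220/1,262 × $7,975 = 1,390.25; Tam 280/1,262 × $7,975 = 1,769.41; Andrade 252/1,262 × $7,975 = 1,592.47; Quinlan 159/1,262 × $7,975 = 1,004.77; Orozco 264/1,262 × $7,975 = 1,668.30.
Rounded to nearest $25: Haddad $550; Bergstrom $1,400; Tam $1,775; Andrade $1,600; Quinlan $1,000; Orozco $1,675. Sum = $8,000.
Difference $7,975 − $8,000 = −$25 applied to largest days (Tam): Tam becomes $1,750.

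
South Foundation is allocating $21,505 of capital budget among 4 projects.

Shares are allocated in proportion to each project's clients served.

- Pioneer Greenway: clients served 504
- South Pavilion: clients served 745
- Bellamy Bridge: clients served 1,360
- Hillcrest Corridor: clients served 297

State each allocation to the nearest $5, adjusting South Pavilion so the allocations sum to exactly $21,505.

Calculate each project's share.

Combined clients served = 2,906.
Proportional shares: Pioneer Greenway 504/2,906 × $21,505 = 3,729.70; South Pavilion 745/2,906 × $21,505 = 5,513.15; Bellamy Bridge 1,360/2,906 × $21,505 = 10,064.28; Hillcrest Corridor 297/2,906 × $21,505 = 2,197.86.
At nearest $5: Pioneer Greenway $3,730; South Pavilion $5,515; Bellamy Bridge $10,065; Hillcrest Corridor $2,200. Sum = $21,510.
Difference $21,505 − $21,510 = −$5 applied to South Pavilion: South Pavilion becomes $5,510.

Pioneer Greenway: $3,730 | South Pavilion: $5,510 | Bellamy Bridge: $10,065 | Hillcrest Corridor: $2,200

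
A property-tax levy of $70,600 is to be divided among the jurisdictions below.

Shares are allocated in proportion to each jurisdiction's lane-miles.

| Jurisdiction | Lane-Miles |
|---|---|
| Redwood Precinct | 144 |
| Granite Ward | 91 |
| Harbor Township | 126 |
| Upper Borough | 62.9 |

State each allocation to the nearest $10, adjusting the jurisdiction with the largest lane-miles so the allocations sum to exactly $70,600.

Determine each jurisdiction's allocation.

Redwood Precinct: $23,970 · Granite Ward: $15,160 · Harbor Township: $20,990 · Upper Borough: $10,480

Total lane-miles = 423.9.
Raw shares: Redwood Precinct 144/423.9 × $70,600 = 23,983.01; Granite Ward 91/423.9 × $70,600 = 15,155.93; Harbor Township 126/423.9 × $70,600 = 20,985.14; Upper Borough 62.9/423.9 × $70,600 = 10,475.91.
At nearest $10: Redwood Precinct $23,980; Granite Ward $15,160; Harbor Township $20,990; Upper Borough $10,480. Sum = $70,610.
Difference $70,600 − $70,610 = −$10 applied to largest lane-miles (Redwood Precinct): Redwood Precinct becomes $23,970.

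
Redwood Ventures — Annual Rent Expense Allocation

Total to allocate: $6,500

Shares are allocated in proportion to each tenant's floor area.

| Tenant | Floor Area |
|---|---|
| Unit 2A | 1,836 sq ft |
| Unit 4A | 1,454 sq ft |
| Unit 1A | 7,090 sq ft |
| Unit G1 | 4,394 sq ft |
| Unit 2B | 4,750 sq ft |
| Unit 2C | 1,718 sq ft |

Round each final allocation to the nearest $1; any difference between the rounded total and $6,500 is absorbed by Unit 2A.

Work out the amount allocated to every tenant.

Floor area total: 21,242.
Pro-rata amounts: Unit 2A 1,836/21,242 × $6,500 = 561.81; Unit 4A 1,454/21,242 × $6,500 = 444.92; Unit 1A 7,090/21,242 × $6,500 = 2,169.52; Unit G1 4,394/21,242 × $6,500 = 1,344.55; Unit 2B 4,750/21,242 × $6,500 = 1,453.49; Unit 2C 1,718/21,242 × $6,500 = 525.70.
Rounded to nearest $1: Unit 2A $562; Unit 4A $445; Unit 1A $2,170; Unit G1 $1,345; Unit 2B $1,453; Unit 2C $526. Sum = $6,501.
Difference $6,500 − $6,501 = −$1 applied to Unit 2A: Unit 2A becomes $561.

Unit 2A: $561 · Unit 4A: $445 · Unit 1A: $2,170 · Unit G1: $1,345 · Unit 2B: $1,453 · Unit 2C: $526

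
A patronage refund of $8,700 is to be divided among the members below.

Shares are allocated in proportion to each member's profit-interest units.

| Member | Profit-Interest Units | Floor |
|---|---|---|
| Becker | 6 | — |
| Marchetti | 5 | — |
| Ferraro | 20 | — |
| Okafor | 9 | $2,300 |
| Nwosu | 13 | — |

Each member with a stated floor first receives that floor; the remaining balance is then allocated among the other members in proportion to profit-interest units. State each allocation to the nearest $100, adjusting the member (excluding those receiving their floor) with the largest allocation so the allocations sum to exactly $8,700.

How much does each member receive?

Minimums first: Okafor $2,300. Remaining pool $6,400.
Remaining pool split over remaining profit-interest units 44: Becker 872.73 → $900; Marchetti 727.27 → $700; Ferraro 2,909.09 → $2,900; Nwosu 1,890.91 → $1,900.

Becker: $900 · Marchetti: $700 · Ferraro: $2,900 · Okafor: $2,300 · Nwosu: $1,900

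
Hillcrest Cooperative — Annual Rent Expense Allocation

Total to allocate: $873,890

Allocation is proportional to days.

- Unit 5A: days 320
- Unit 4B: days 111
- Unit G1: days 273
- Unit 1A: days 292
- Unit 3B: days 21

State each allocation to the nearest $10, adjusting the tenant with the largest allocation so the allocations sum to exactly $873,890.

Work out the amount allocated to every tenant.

Unit 5A: $274,980 · Unit 4B: $95,380 · Unit G1: $234,580 · Unit 1A: $250,910 · Unit 3B: $18,040

Days total: 1,017.
Proportional shares: Unit 5A 320/1,017 × $873,890 = 274,970.30; Unit 4B 111/1,017 × $873,890 = 95,380.32; Unit G1 273/1,017 × $873,890 = 234,584.04; Unit 1A 292/1,017 × $873,890 = 250,910.40; Unit 3B 21/1,017 × $873,890 = 18,044.93.
Rounded to nearest $10: Unit 5A $274,970; Unit 4B $95,380; Unit G1 $234,580; Unit 1A $250,910; Unit 3B $18,040. Sum = $873,880.
Difference $873,890 − $873,880 = +$10 applied to largest allocation (Unit 5A): Unit 5A becomes $274,980.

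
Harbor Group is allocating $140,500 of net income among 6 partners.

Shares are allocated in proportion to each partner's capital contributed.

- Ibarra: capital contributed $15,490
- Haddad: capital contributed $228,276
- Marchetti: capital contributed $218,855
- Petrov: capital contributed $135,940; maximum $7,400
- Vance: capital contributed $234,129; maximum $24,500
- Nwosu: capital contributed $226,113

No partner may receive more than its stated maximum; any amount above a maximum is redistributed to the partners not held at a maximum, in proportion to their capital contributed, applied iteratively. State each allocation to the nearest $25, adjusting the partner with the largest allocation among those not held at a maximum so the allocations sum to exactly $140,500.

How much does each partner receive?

Sum of capital contributed: 1,058,803.
Pro-rata shares before constraints: Ibarra 2,055.48; Haddad 30,291.54; Marchetti 29,041.41; Petrov 18,038.83; Vance 31,068.22; Nwosu 30,004.52.
Held at cap: Petrov ($7,400), Vance ($24,500); residual $108,600 reallocated over remaining capital contributed 688,734.
Redistributed shares: Ibarra 2,442.47 → $2,450; Haddad 35,994.70 → $36,000; Marchetti 34,509.19 → $34,500; Nwosu 35,653.64 → $35,650.

Ibarra: $2,450 | Haddad: $36,000 | Marchetti: $34,500 | Petrov: $7,400 | Vance: $24,500 | Nwosu: $35,650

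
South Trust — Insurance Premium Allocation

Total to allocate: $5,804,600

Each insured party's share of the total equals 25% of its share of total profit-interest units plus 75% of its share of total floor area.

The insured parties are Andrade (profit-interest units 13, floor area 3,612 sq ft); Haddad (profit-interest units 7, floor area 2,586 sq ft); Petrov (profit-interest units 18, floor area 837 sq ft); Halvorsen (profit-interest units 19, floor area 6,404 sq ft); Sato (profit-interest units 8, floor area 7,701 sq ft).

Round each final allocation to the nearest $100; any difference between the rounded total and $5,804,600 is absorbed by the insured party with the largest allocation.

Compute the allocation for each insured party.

Totals — profit-interest units 65, floor area 21,140.
Blended shares (25% profit-interest units + 75% floor area): Andrade 0.1781; Haddad 0.1187; Petrov 0.0989; Halvorsen 0.3003; Sato 0.3040.
Raw shares: Andrade 1,034,064.50; Haddad 688,823.66; Petrov 574,223.89; Halvorsen 1,742,985.23; Sato 1,764,502.72.
Rounded to nearest $100: Andrade $1,034,100; Haddad $688,800; Petrov $574,200; Halvorsen $1,743,000; Sato $1,764,500. Sum = $5,804,600.
Sum already equals the total — no adjustment.

Andrade: $1,034,100 · Haddad: $688,800 · Petrov: $574,200 · Halvorsen: $1,743,000 · Sato: $1,764,500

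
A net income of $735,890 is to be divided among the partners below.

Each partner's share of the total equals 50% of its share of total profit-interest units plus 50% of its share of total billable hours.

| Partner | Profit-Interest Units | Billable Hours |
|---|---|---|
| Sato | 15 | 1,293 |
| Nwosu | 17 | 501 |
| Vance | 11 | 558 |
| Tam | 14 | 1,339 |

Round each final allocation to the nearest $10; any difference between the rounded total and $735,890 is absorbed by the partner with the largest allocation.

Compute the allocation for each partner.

Profit-interest units total 57; billable hours total 3,691.
Combined weights (50% profit-interest units + 50% billable hours): Sato 0.3067; Nwosu 0.2170; Vance 0.1721; Tam 0.3042.
Proportional shares: Sato 225,723.02; Nwosu 159,681.21; Vance 126,632.32; Tam 223,853.45.
After rounding ($10): Sato $225,720; Nwosu $159,680; Vance $126,630; Tam $223,850. Sum = $735,880.
Difference $735,890 − $735,880 = +$10 applied to largest allocation (Sato): Sato becomes $225,730.

Sato: $225,730 | Nwosu: $159,680 | Vance: $126,630 | Tam: $223,850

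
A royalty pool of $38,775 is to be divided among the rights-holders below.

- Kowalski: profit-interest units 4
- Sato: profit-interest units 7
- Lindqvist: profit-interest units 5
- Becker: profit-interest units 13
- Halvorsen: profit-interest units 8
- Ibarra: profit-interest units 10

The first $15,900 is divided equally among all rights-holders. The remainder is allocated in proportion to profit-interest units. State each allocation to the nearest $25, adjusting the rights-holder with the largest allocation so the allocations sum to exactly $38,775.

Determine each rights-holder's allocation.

Kowalski: $4,600 · Sato: $6,050 · Lindqvist: $5,075 · Becker: $8,975 · Halvorsen: $6,550 · Ibarra: $7,525

Equal tier: $15,900 ÷ 6 = $2,650 apiece.
Remainder $22,875 by profit-interest units (total 47): Kowalski 1,946.81 → $1,950; Sato 3,406.91 → $3,400; Lindqvist 2,433.51 → $2,425; Becker 6,327.13 → $6,325; Halvorsen 3,893.62 → $3,900; Ibarra 4,867.02 → $4,875.
Totals: Kowalski $2,650 + $1,950 = $4,600; Sato $2,650 + $3,400 = $6,050; Lindqvist $2,650 + $2,425 = $5,075; Becker $2,650 + $6,325 = $8,975; Halvorsen $2,650 + $3,900 = $6,550; Ibarra $2,650 + $4,875 = $7,525.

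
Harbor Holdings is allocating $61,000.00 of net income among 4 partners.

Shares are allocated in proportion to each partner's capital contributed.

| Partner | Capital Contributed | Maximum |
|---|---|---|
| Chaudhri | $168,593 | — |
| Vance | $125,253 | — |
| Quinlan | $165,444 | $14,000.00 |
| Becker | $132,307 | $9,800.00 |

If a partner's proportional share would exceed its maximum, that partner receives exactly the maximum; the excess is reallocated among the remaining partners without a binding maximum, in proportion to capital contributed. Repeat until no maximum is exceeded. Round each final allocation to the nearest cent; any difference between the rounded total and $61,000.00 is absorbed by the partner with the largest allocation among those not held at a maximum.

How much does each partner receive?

Total capital contributed = 591,597.
Proportional shares (ignoring caps): Chaudhri 17,383.7477; Vance 12,914.9286; Quinlan 17,059.0520; Becker 13,642.2717.
Held at cap: Quinlan ($14,000.00), Becker ($9,800.00); residual $37,200.00 reallocated over remaining capital contributed 293,846.
Redistributed shares: Chaudhri 21,343.3554 → $21,343.36; Vance 15,856.6446 → $15,856.64.

Chaudhri: $21,343.36 | Vance: $15,856.64 | Quinlan: $14,000.00 | Becker: $9,800.00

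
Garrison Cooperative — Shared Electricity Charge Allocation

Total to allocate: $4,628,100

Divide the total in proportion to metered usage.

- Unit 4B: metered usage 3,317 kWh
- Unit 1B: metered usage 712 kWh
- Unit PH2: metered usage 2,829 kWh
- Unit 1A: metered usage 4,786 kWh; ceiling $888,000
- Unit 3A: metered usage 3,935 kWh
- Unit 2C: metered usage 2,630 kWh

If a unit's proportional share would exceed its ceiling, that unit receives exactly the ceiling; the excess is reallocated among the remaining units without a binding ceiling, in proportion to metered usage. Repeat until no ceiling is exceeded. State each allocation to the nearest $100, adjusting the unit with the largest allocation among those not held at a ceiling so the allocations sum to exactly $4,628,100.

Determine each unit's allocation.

Unit 4B: $924,200; Unit 1B: $198,400; Unit PH2: $788,300; Unit 1A: $888,000; Unit 3A: $1,096,400; Unit 2C: $732,800

Sum of metered usage: 18,209.
Pro-rata shares before constraints: Unit 4B 843,067.04; Unit 1B 180,965.85; Unit PH2 719,034.26; Unit 1A 1,216,436.19; Unit 3A 1,000,141.33; Unit 2C 668,455.32.
Capped: Unit 1A ($888,000); residual $3,740,100 reallocated over remaining metered usage 13,423.
Remaining shares: Unit 4B 924,227.94 → $924,200; Unit 1B 198,387.19 → $198,400; Unit PH2 788,254.70 → $788,300; Unit 3A 1,096,423.56 → $1,096,400; Unit 2C 732,806.60 → $732,800.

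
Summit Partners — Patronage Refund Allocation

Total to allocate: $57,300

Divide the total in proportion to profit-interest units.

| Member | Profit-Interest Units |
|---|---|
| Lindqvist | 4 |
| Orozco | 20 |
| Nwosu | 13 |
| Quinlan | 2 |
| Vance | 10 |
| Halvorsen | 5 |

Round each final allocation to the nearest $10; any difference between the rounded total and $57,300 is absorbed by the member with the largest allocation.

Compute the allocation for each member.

Profit-interest units total: 54.
Raw shares: Lindqvist 4/54 × $57,300 = 4,244.44; Orozco 20/54 × $57,300 = 21,222.22; Nwosu 13/54 × $57,300 = 13,794.44; Quinlan 2/54 × $57,300 = 2,122.22; Vance 10/54 × $57,300 = 10,611.11; Halvorsen 5/54 × $57,300 = 5,305.56.
After rounding ($10): Lindqvist $4,240; Orozco $21,220; Nwosu $13,790; Quinlan $2,120; Vance $10,610; Halvorsen $5,310. Sum = $57,290.
Difference $57,300 − $57,290 = +$10 applied to largest allocation (Orozco): Orozco becomes $21,230.

Lindqvist: $4,240 | Orozco: $21,230 | Nwosu: $13,790 | Quinlan: $2,120 | Vance: $10,610 | Halvorsen: $5,310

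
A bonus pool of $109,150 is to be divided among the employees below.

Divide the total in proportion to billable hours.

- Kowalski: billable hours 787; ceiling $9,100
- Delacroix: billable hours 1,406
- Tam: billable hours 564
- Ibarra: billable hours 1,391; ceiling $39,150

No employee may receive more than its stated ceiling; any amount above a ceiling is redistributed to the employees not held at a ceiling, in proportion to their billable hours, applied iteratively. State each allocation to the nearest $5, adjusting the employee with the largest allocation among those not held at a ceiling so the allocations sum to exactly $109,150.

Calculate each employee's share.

Kowalski: $9,100; Delacroix: $43,465; Tam: $17,435; Ibarra: $39,150

Combined billable hours = 4,148.
Proportional shares (ignoring caps): Kowalski 20,709.03; Delacroix 36,997.32; Tam 14,841.03; Ibarra 36,602.62.
Capped: Kowalski ($9,100); remaining pool $100,050 reallocated over remaining billable hours 3,361.
Capped: Ibarra ($39,150); remaining pool $60,900 reallocated over remaining billable hours 1,970.
Redistributed shares: Delacroix 43,464.67 → $43,465; Tam 17,435.33 → $17,435.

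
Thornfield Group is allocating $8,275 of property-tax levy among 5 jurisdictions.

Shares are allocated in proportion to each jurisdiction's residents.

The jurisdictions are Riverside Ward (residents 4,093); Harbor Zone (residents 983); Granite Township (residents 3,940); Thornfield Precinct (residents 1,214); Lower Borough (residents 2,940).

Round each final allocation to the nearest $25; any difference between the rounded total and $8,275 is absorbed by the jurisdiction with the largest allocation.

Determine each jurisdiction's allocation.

Sum of residents: 13,170.
Raw shares: Riverside Ward 4,093/13,170 × $8,275 = 2,571.72; Harbor Zone 983/13,170 × $8,275 = 617.64; Granite Township 3,940/13,170 × $8,275 = 2,475.59; Thornfield Precinct 1,214/13,170 × $8,275 = 762.78; Lower Borough 2,940/13,170 × $8,275 = 1,847.27.
Rounded to nearest $25: Riverside Ward $2,575; Harbor Zone $625; Granite Township $2,475; Thornfield Precinct $775; Lower Borough $1,850. Sum = $8,300.
Difference $8,275 − $8,300 = −$25 applied to largest allocation (Riverside Ward): Riverside Ward becomes $2,550.

Riverside Ward: $2,550 | Harbor Zone: $625 | Granite Township: $2,475 | Thornfield Precinct: $775 | Lower Borough: $1,850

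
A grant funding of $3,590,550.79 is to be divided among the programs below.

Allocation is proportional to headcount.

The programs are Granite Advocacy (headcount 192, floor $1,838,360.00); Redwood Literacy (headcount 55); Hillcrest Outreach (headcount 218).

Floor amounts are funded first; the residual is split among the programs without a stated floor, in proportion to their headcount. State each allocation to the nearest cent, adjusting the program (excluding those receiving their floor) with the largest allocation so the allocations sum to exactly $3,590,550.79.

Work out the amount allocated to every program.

Granite Advocacy: $1,838,360.00 · Redwood Literacy: $353,005.47 · Hillcrest Outreach: $1,399,185.32

Fund the minimums — Granite Advocacy $1,838,360.00. Balance $1,752,190.79.
Balance split over remaining headcount 273: Redwood Literacy 353,005.4705 → $353,005.47; Hillcrest Outreach 1,399,185.3195 → $1,399,185.32.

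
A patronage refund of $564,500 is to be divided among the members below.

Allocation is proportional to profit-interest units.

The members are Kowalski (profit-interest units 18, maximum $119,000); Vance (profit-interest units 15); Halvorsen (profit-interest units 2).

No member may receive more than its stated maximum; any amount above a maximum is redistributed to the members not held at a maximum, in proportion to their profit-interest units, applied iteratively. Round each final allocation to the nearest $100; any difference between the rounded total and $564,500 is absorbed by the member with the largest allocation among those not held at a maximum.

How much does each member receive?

Kowalski: $119,000; Vance: $393,100; Halvorsen: $52,400

Total profit-interest units = 35.
Unconstrained shares: Kowalski 290,314.29; Vance 241,928.57; Halvorsen 32,257.14.
Capped: Kowalski ($119,000); balance $445,500 reallocated over remaining profit-interest units 17.
Remaining shares: Vance 393,088.24 → $393,100; Halvorsen 52,411.76 → $52,400.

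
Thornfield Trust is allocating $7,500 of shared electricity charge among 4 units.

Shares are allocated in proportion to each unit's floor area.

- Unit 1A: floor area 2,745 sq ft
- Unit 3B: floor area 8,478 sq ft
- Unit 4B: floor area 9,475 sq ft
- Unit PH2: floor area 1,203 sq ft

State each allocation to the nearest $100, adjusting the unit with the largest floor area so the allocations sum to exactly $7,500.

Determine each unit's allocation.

Unit 1A: $900 · Unit 3B: $2,900 · Unit 4B: $3,300 · Unit PH2: $400

Sum of floor area: 21,901.
Unrounded shares: Unit 1A 2,745/21,901 × $7,500 = 940.03; Unit 3B 8,478/21,901 × $7,500 = 2,903.29; Unit 4B 9,475/21,901 × $7,500 = 3,244.71; Unit PH2 1,203/21,901 × $7,500 = 411.97.
Rounded to nearest $100: Unit 1A $900; Unit 3B $2,900; Unit 4B $3,200; Unit PH2 $400. Sum = $7,400.
Difference $7,500 − $7,400 = +$100 applied to largest floor area (Unit 4B): Unit 4B becomes $3,300.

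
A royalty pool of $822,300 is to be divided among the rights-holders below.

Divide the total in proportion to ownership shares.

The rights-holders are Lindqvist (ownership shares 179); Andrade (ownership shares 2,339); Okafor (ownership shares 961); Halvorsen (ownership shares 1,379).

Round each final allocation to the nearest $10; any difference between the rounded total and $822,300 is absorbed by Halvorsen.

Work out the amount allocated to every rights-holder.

Combined ownership shares = 4,858.
Unrounded shares: Lindqvist 179/4,858 × $822,300 = 30,298.83; Andrade 2,339/4,858 × $822,300 = 395,915.95; Okafor 961/4,858 × $822,300 = 162,665.77; Halvorsen 1,379/4,858 × $822,300 = 233,419.45.
At nearest $10: Lindqvist $30,300; Andrade $395,920; Okafor $162,670; Halvorsen $233,420. Sum = $822,310.
Difference $822,300 − $822,310 = −$10 applied to Halvorsen: Halvorsen becomes $233,410.

Lindqvist: $30,300 · Andrade: $395,920 · Okafor: $162,670 · Halvorsen: $233,410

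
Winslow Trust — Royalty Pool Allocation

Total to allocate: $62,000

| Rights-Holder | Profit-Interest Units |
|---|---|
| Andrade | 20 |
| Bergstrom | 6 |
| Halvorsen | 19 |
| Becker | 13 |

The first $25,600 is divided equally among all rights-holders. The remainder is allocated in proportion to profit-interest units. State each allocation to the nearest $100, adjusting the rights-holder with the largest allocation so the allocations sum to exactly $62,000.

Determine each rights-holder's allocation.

Andrade: $18,900 · Bergstrom: $10,200 · Halvorsen: $18,300 · Becker: $14,600

First tranche $25,600 split equally: $6,400 each.
Remainder $36,400 by profit-interest units (total 58): Andrade 12,551.72 → $12,600; Bergstrom 3,765.52 → $3,800; Halvorsen 11,924.14 → $11,900; Becker 8,158.62 → $8,200.
Rounding difference −$100 on remainder applied to Andrade.
Totals: Andrade $6,400 + $12,500 = $18,900; Bergstrom $6,400 + $3,800 = $10,200; Halvorsen $6,400 + $11,900 = $18,300; Becker $6,400 + $8,200 = $14,600.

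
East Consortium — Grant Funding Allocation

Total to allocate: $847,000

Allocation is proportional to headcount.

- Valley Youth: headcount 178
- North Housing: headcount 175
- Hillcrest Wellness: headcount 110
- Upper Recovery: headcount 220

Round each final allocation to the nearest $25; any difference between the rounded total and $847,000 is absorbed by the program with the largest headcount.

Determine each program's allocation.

Valley Youth: $220,750; North Housing: $217,025; Hillcrest Wellness: $136,425; Upper Recovery: $272,800

Combined headcount = 683.
Raw shares: Valley Youth 178/683 × $847,000 = 220,740.85; North Housing 175/683 × $847,000 = 217,020.50; Hillcrest Wellness 110/683 × $847,000 = 136,412.88; Upper Recovery 220/683 × $847,000 = 272,825.77.
After rounding ($25): Valley Youth $220,750; North Housing $217,025; Hillcrest Wellness $136,425; Upper Recovery $272,825. Sum = $847,025.
Difference $847,000 − $847,025 = −$25 applied to largest headcount (Upper Recovery): Upper Recovery becomes $272,800.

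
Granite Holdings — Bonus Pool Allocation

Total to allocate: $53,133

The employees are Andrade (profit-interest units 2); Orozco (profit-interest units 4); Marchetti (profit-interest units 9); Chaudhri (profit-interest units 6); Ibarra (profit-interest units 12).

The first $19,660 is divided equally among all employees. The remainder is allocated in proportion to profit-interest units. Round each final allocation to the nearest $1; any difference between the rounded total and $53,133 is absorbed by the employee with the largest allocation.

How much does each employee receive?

Andrade: $5,961; Orozco: $7,989; Marchetti: $13,061; Chaudhri: $10,018; Ibarra: $16,104

$19,660 shared equally gives $3,932 per employee.
Remainder $33,473 by profit-interest units (total 33): Andrade 2,028.67 → $2,029; Orozco 4,057.33 → $4,057; Marchetti 9,129.00 → $9,129; Chaudhri 6,086.00 → $6,086; Ibarra 12,172.00 → $12,172.
Totals: Andrade $3,932 + $2,029 = $5,961; Orozco $3,932 + $4,057 = $7,989; Marchetti $3,932 + $9,129 = $13,061; Chaudhri $3,932 + $6,086 = $10,018; Ibarra $3,932 + $12,172 = $16,104.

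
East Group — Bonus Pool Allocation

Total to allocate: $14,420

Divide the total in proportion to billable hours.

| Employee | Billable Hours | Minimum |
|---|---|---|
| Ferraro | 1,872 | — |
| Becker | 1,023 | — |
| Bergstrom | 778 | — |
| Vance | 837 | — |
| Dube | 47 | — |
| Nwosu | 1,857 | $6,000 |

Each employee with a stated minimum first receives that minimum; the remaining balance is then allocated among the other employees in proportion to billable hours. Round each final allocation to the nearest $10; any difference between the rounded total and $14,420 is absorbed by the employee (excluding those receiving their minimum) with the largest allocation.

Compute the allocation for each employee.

Ferraro: $3,450; Becker: $1,890; Bergstrom: $1,440; Vance: $1,550; Dube: $90; Nwosu: $6,000

Guaranteed amounts: Nwosu $6,000. Remaining pool $8,420.
Remaining pool split over remaining billable hours 4,557: Ferraro 3,458.91 → $3,460; Becker 1,890.20 → $1,890; Bergstrom 1,437.52 → $1,440; Vance 1,546.53 → $1,550; Dube 86.84 → $90.
Rounding difference −$10 applied to Ferraro → $3,450.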